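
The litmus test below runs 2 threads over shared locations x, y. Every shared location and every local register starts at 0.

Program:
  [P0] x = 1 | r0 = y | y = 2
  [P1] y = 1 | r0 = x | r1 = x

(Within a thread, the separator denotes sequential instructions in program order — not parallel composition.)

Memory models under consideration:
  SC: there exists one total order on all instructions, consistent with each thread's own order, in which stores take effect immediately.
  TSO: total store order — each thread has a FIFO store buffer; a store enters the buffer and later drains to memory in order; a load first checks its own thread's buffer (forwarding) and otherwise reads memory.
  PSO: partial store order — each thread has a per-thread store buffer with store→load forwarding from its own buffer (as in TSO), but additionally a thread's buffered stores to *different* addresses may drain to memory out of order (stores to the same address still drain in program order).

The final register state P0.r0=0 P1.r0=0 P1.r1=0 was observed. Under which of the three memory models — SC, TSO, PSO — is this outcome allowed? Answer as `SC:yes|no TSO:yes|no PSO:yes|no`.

SC:no TSO:yes PSO:yes

outcome vector order: (P0.r0,P1.r0,P1.r1)
SC (4): <0 1 1>, <1 0 0>, <1 0 1>, <1 1 1>
TSO (6): <0 0 0>, <0 0 1>, <0 1 1>, <1 0 0>, <1 0 1>, <1 1 1>
PSO (6): <0 0 0>, <0 0 1>, <0 1 1>, <1 0 0>, <1 0 1>, <1 1 1>
target <0 0 0> ∈ {TSO,PSO}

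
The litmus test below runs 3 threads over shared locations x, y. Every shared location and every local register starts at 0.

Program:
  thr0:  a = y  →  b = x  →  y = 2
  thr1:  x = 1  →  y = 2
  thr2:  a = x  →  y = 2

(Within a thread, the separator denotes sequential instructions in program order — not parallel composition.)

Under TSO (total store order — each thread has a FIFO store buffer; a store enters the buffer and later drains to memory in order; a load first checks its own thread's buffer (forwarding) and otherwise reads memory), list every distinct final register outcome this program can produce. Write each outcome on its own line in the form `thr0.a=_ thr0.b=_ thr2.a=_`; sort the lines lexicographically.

outcome vector order: (thr0.a,thr0.b,thr2.a)
|TSO outcomes| = 7

thr0.a=0 thr0.b=0 thr2.a=0
thr0.a=0 thr0.b=0 thr2.a=1
thr0.a=0 thr0.b=1 thr2.a=0
thr0.a=0 thr0.b=1 thr2.a=1
thr0.a=2 thr0.b=0 thr2.a=0
thr0.a=2 thr0.b=1 thr2.a=0
thr0.a=2 thr0.b=1 thr2.a=1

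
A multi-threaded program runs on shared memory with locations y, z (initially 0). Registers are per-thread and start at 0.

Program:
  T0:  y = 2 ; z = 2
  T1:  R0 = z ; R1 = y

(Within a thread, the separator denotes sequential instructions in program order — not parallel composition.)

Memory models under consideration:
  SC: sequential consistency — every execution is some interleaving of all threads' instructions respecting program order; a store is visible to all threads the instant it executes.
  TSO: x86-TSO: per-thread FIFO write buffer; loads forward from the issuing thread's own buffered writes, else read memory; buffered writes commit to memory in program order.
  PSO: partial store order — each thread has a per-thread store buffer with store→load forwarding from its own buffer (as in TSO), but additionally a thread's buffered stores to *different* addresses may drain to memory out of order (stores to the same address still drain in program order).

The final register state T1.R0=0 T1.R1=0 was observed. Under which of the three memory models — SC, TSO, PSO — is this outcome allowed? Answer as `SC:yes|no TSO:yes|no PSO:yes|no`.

outcome vector order: (T1.R0,T1.R1)
SC (3): 00, 02, 22
TSO (3): 00, 02, 22
PSO (4): 00, 02, 20, 22
target 00 ∈ {SC,TSO,PSO}

SC:yes TSO:yes PSO:yes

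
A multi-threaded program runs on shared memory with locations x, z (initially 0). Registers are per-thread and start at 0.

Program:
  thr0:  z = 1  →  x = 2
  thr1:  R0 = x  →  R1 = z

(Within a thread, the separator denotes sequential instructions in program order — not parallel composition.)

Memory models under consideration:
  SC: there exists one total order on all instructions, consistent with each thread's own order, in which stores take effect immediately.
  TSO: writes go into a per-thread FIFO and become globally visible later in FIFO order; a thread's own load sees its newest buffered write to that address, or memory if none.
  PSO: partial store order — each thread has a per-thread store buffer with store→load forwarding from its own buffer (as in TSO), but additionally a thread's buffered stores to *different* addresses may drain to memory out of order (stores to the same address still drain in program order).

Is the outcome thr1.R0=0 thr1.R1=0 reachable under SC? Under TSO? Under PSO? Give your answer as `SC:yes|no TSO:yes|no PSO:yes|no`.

SC:yes TSO:yes PSO:yes

outcome vector order: (thr1.R0,thr1.R1)
[SC] allowed = {0/0; 0/1; 2/1}
[TSO] allowed = {0/0; 0/1; 2/1}
[PSO] allowed = {0/0; 0/1; 2/0; 2/1}
target 0/0 ∈ {SC,TSO,PSO}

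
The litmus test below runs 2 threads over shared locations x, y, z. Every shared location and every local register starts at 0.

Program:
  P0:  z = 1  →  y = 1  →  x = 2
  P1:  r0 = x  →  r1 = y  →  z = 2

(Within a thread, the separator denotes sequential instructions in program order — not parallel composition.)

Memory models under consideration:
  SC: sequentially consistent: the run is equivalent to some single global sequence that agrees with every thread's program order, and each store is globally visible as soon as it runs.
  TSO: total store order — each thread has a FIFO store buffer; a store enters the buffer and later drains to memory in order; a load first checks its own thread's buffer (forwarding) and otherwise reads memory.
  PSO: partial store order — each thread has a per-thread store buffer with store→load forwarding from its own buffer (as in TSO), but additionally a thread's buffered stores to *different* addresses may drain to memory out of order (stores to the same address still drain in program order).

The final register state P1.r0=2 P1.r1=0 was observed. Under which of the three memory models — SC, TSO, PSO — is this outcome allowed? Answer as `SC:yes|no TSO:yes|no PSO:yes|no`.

outcome vector order: (P1.r0,P1.r1)
SC (3): <0 0> <0 1> <2 1>
TSO (3): <0 0> <0 1> <2 1>
PSO (4): <0 0> <0 1> <2 0> <2 1>
target <2 0> ∈ {PSO}

SC:no TSO:no PSO:yes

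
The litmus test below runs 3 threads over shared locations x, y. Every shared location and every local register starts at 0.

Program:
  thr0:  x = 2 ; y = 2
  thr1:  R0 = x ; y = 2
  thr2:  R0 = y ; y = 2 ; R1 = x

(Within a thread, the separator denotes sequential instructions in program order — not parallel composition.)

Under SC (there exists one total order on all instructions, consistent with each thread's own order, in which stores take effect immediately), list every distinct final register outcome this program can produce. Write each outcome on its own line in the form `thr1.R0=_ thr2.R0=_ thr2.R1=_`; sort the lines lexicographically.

thr1.R0=0 thr2.R0=0 thr2.R1=0
thr1.R0=0 thr2.R0=0 thr2.R1=2
thr1.R0=0 thr2.R0=2 thr2.R1=0
thr1.R0=0 thr2.R0=2 thr2.R1=2
thr1.R0=2 thr2.R0=0 thr2.R1=0
thr1.R0=2 thr2.R0=0 thr2.R1=2
thr1.R0=2 thr2.R0=2 thr2.R1=2

outcome vector order: (thr1.R0,thr2.R0,thr2.R1)
|SC outcomes| = 7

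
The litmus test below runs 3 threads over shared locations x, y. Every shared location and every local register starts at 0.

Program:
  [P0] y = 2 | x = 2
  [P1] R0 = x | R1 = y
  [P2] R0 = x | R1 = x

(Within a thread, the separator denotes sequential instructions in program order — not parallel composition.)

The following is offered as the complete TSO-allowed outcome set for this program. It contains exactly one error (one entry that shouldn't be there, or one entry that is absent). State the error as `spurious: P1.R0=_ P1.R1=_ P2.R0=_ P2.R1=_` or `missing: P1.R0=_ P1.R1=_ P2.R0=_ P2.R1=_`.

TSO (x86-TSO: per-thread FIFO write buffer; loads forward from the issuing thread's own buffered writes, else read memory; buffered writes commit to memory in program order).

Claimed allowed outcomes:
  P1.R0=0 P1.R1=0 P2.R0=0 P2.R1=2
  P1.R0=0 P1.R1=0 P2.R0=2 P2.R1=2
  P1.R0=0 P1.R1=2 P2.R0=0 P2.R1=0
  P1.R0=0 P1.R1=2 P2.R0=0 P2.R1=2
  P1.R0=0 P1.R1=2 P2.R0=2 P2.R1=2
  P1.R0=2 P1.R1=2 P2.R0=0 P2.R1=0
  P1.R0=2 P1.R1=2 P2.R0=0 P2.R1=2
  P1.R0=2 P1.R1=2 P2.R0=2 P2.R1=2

outcome vector order: (P1.R0,P1.R1,P2.R0,P2.R1)
[TSO] allowed = {0000 0002 0022 0200 0202 0222 2200 2202 2222}
TSO∖claimed = {0000}

missing: P1.R0=0 P1.R1=0 P2.R0=0 P2.R1=0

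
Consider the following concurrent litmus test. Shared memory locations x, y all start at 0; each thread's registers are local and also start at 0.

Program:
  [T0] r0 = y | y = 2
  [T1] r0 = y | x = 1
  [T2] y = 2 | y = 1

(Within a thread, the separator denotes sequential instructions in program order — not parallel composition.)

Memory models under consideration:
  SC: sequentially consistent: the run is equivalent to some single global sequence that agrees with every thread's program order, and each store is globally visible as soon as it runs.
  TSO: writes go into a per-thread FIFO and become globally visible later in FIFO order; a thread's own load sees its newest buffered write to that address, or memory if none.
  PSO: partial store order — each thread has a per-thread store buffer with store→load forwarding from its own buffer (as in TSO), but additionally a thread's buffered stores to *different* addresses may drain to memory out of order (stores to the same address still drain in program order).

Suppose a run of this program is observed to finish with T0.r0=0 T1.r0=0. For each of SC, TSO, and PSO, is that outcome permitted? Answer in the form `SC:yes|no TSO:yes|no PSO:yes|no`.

SC:yes TSO:yes PSO:yes

outcome vector order: (T0.r0,T1.r0)
SC (9): 0/0; 0/1; 0/2; 1/0; 1/1; 1/2; 2/0; 2/1; 2/2
TSO (9): 0/0; 0/1; 0/2; 1/0; 1/1; 1/2; 2/0; 2/1; 2/2
PSO (9): 0/0; 0/1; 0/2; 1/0; 1/1; 1/2; 2/0; 2/1; 2/2
target 0/0 ∈ {SC,TSO,PSO}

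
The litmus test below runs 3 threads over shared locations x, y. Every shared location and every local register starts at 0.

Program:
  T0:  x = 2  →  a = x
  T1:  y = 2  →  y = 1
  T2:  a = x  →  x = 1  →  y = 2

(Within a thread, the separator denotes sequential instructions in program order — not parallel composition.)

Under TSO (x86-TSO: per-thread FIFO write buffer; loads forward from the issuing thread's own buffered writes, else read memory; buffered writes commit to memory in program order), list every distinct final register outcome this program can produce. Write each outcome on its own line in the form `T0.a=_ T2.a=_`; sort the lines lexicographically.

outcome vector order: (T0.a,T2.a)
|TSO outcomes| = 4

T0.a=1 T2.a=0
T0.a=1 T2.a=2
T0.a=2 T2.a=0
T0.a=2 T2.a=2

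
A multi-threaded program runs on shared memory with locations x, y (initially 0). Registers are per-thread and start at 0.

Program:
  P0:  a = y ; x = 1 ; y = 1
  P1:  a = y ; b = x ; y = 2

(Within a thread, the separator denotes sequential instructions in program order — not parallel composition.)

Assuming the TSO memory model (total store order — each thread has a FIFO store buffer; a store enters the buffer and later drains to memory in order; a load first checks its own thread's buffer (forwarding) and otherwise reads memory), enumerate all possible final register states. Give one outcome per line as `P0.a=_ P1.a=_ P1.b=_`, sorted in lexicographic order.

outcome vector order: (P0.a,P1.a,P1.b)
|TSO outcomes| = 4

P0.a=0 P1.a=0 P1.b=0
P0.a=0 P1.a=0 P1.b=1
P0.a=0 P1.a=1 P1.b=1
P0.a=2 P1.a=0 P1.b=0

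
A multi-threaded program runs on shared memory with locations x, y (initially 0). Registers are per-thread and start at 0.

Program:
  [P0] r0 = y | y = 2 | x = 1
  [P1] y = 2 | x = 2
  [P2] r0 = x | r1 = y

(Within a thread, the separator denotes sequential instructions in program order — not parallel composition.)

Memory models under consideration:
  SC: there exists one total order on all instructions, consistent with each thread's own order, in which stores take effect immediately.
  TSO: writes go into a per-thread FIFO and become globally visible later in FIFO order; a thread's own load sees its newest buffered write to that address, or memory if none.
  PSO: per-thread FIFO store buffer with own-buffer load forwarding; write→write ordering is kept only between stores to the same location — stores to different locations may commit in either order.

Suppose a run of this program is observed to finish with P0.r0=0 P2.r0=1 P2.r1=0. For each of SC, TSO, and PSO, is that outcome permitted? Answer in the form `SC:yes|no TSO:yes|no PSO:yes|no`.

SC:no TSO:no PSO:yes

outcome vector order: (P0.r0,P2.r0,P2.r1)
under SC → <0 0 0>; <0 0 2>; <0 1 2>; <0 2 2>; <2 0 0>; <2 0 2>; <2 1 2>; <2 2 2>
under TSO → <0 0 0>; <0 0 2>; <0 1 2>; <0 2 2>; <2 0 0>; <2 0 2>; <2 1 2>; <2 2 2>
under PSO → <0 0 0>; <0 0 2>; <0 1 0>; <0 1 2>; <0 2 0>; <0 2 2>; <2 0 0>; <2 0 2>; <2 1 2>; <2 2 0>; <2 2 2>
target <0 1 0> ∈ {PSO}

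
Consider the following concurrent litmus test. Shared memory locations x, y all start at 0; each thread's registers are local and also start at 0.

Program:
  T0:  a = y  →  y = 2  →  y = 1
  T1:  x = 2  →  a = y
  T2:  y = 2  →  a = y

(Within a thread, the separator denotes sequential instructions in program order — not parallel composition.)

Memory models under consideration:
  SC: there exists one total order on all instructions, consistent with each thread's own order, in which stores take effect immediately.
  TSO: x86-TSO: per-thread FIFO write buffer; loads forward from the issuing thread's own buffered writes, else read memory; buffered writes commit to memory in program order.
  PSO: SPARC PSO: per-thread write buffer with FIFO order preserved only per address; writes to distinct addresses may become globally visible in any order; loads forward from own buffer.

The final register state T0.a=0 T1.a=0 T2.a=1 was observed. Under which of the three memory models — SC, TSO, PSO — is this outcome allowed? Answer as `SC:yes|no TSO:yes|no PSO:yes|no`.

outcome vector order: (T0.a,T1.a,T2.a)
SC (12): 0/0/1; 0/0/2; 0/1/1; 0/1/2; 0/2/1; 0/2/2; 2/0/1; 2/0/2; 2/1/1; 2/1/2; 2/2/1; 2/2/2
TSO (12): 0/0/1; 0/0/2; 0/1/1; 0/1/2; 0/2/1; 0/2/2; 2/0/1; 2/0/2; 2/1/1; 2/1/2; 2/2/1; 2/2/2
PSO (12): 0/0/1; 0/0/2; 0/1/1; 0/1/2; 0/2/1; 0/2/2; 2/0/1; 2/0/2; 2/1/1; 2/1/2; 2/2/1; 2/2/2
target 0/0/1 ∈ {SC,TSO,PSO}

SC:yes TSO:yes PSO:yes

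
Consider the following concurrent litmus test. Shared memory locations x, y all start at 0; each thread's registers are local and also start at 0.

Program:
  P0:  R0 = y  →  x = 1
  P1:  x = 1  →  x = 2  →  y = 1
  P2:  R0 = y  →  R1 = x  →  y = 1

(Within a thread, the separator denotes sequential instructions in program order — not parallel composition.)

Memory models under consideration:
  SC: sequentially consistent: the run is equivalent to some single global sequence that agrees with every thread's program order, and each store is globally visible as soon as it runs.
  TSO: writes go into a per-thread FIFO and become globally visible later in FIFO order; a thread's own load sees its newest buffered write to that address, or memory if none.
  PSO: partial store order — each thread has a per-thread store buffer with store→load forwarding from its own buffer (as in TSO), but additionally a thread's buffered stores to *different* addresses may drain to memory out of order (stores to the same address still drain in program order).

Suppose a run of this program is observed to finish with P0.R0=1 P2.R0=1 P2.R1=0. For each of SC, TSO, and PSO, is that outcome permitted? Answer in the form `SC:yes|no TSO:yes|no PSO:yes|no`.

outcome vector order: (P0.R0,P2.R0,P2.R1)
SC (10): (0,0,0); (0,0,1); (0,0,2); (0,1,1); (0,1,2); (1,0,0); (1,0,1); (1,0,2); (1,1,1); (1,1,2)
TSO (10): (0,0,0); (0,0,1); (0,0,2); (0,1,1); (0,1,2); (1,0,0); (1,0,1); (1,0,2); (1,1,1); (1,1,2)
PSO (12): (0,0,0); (0,0,1); (0,0,2); (0,1,0); (0,1,1); (0,1,2); (1,0,0); (1,0,1); (1,0,2); (1,1,0); (1,1,1); (1,1,2)
target (1,1,0) ∈ {PSO}

SC:no TSO:no PSO:yes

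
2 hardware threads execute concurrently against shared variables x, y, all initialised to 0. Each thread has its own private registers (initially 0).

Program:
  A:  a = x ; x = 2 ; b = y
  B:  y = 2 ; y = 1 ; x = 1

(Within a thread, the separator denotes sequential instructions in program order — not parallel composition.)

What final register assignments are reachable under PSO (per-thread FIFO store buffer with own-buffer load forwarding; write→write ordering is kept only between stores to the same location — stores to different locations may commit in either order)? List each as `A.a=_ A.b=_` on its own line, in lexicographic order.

A.a=0 A.b=0
A.a=0 A.b=1
A.a=0 A.b=2
A.a=1 A.b=0
A.a=1 A.b=1
A.a=1 A.b=2

outcome vector order: (A.a,A.b)
|PSO outcomes| = 6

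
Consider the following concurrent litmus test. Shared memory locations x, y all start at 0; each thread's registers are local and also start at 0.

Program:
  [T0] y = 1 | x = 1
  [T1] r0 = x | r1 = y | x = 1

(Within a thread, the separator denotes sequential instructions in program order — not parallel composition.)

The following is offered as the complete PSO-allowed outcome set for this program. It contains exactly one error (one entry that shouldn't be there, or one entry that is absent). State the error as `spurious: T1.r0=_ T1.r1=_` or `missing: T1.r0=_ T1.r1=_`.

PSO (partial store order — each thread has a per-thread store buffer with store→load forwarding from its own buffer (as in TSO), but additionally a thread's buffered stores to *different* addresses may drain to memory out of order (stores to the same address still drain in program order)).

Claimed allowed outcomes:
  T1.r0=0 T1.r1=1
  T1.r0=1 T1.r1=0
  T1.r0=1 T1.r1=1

missing: T1.r0=0 T1.r1=0

outcome vector order: (T1.r0,T1.r1)
PSO: 4 outcomes — {(0,0); (0,1); (1,0); (1,1)}
PSO∖claimed = {(0,0)}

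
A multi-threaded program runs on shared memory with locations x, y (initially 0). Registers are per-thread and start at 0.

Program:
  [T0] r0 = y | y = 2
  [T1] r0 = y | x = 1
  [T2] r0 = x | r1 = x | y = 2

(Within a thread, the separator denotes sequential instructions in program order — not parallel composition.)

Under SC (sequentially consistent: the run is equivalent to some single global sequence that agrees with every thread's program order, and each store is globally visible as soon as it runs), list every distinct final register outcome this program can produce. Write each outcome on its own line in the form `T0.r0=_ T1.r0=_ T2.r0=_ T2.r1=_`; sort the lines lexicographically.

T0.r0=0 T1.r0=0 T2.r0=0 T2.r1=0
T0.r0=0 T1.r0=0 T2.r0=0 T2.r1=1
T0.r0=0 T1.r0=0 T2.r0=1 T2.r1=1
T0.r0=0 T1.r0=2 T2.r0=0 T2.r1=0
T0.r0=0 T1.r0=2 T2.r0=0 T2.r1=1
T0.r0=0 T1.r0=2 T2.r0=1 T2.r1=1
T0.r0=2 T1.r0=0 T2.r0=0 T2.r1=0
T0.r0=2 T1.r0=0 T2.r0=0 T2.r1=1
T0.r0=2 T1.r0=0 T2.r0=1 T2.r1=1
T0.r0=2 T1.r0=2 T2.r0=0 T2.r1=0

outcome vector order: (T0.r0,T1.r0,T2.r0,T2.r1)
|SC outcomes| = 10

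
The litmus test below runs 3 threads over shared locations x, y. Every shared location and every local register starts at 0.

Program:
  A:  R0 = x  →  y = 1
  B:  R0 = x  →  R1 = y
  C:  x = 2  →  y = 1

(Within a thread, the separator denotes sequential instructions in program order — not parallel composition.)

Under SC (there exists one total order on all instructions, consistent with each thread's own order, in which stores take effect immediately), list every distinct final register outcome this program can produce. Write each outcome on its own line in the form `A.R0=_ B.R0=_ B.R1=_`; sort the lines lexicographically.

outcome vector order: (A.R0,B.R0,B.R1)
|SC outcomes| = 8

A.R0=0 B.R0=0 B.R1=0
A.R0=0 B.R0=0 B.R1=1
A.R0=0 B.R0=2 B.R1=0
A.R0=0 B.R0=2 B.R1=1
A.R0=2 B.R0=0 B.R1=0
A.R0=2 B.R0=0 B.R1=1
A.R0=2 B.R0=2 B.R1=0
A.R0=2 B.R0=2 B.R1=1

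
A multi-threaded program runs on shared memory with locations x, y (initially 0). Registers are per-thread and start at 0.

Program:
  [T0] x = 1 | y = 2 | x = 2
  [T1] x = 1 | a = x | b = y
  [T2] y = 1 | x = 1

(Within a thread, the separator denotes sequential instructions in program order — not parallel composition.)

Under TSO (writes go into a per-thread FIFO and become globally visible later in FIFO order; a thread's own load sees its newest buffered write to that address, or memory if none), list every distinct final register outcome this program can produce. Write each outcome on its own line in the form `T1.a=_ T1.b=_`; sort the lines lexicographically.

outcome vector order: (T1.a,T1.b)
|TSO outcomes| = 5

T1.a=1 T1.b=0
T1.a=1 T1.b=1
T1.a=1 T1.b=2
T1.a=2 T1.b=1
T1.a=2 T1.b=2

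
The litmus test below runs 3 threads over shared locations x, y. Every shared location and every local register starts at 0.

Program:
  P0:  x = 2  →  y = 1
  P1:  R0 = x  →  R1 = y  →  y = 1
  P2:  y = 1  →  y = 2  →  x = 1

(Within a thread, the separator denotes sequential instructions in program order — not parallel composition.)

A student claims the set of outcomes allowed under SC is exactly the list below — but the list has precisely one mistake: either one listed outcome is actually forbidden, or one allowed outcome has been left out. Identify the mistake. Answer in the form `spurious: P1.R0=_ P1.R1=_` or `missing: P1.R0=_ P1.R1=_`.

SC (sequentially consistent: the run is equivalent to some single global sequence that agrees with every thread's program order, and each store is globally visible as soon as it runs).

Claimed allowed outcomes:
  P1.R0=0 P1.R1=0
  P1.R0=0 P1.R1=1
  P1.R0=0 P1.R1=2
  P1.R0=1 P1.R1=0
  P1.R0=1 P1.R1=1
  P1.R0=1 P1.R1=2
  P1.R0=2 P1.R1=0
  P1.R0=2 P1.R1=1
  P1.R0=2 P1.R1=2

outcome vector order: (P1.R0,P1.R1)
under SC → (0,0); (0,1); (0,2); (1,1); (1,2); (2,0); (2,1); (2,2)
claimed∖SC = {(1,0)}

spurious: P1.R0=1 P1.R1=0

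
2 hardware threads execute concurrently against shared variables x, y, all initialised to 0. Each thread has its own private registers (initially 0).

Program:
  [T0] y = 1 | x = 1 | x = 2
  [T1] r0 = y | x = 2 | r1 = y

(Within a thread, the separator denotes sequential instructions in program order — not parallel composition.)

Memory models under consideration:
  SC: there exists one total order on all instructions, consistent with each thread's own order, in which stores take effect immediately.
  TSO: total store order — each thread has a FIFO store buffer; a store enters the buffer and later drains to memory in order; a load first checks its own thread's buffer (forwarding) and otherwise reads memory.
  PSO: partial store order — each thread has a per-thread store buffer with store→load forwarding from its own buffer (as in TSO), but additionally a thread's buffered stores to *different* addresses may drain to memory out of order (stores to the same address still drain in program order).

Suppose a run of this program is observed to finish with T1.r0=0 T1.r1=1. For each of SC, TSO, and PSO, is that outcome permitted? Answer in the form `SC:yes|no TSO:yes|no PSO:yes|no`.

outcome vector order: (T1.r0,T1.r1)
SC: 3 outcomes — {(0,0) (0,1) (1,1)}
TSO: 3 outcomes — {(0,0) (0,1) (1,1)}
PSO: 3 outcomes — {(0,0) (0,1) (1,1)}
target (0,1) ∈ {SC,TSO,PSO}

SC:yes TSO:yes PSO:yes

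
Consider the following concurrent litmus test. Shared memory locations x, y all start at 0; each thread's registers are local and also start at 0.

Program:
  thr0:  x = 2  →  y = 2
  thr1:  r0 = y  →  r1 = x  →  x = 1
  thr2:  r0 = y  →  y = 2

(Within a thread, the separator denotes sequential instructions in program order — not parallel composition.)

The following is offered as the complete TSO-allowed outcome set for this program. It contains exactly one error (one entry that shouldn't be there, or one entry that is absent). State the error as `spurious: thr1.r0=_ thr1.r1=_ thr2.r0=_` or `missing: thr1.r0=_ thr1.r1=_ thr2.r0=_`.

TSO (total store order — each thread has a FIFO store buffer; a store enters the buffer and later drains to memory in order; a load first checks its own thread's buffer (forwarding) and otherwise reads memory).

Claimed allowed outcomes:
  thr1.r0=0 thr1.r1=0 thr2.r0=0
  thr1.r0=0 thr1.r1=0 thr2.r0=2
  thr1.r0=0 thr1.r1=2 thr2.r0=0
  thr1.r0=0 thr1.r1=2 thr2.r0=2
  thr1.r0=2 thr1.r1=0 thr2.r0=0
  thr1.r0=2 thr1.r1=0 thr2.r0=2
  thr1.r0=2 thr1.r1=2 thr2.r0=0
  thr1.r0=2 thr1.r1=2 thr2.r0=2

outcome vector order: (thr1.r0,thr1.r1,thr2.r0)
TSO: 7 outcomes — {<0 0 0> <0 0 2> <0 2 0> <0 2 2> <2 0 0> <2 2 0> <2 2 2>}
claimed∖TSO = {<2 0 2>}

spurious: thr1.r0=2 thr1.r1=0 thr2.r0=2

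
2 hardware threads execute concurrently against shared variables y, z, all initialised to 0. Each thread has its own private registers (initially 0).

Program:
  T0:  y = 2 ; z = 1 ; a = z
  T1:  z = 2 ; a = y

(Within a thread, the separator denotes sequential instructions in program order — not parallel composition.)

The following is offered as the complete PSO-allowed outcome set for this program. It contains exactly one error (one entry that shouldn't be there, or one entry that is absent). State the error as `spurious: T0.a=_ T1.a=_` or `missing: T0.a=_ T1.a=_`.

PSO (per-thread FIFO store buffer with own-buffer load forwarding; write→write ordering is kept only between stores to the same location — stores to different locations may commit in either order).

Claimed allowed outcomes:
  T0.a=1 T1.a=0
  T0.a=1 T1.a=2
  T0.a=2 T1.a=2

missing: T0.a=2 T1.a=0

outcome vector order: (T0.a,T1.a)
PSO (4): 10, 12, 20, 22
PSO∖claimed = {20}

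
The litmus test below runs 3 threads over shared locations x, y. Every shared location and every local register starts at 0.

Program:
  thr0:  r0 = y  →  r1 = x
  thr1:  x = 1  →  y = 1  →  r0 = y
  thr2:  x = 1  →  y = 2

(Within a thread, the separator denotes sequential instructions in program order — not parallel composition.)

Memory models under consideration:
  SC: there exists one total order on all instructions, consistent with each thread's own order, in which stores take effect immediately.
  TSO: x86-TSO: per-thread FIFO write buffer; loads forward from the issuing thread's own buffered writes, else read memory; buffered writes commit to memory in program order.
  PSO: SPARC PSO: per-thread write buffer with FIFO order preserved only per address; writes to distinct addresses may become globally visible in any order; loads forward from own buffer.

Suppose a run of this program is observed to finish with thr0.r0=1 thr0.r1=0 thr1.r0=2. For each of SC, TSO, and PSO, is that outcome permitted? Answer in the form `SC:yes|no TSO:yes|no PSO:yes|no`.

outcome vector order: (thr0.r0,thr0.r1,thr1.r0)
SC: 8 outcomes — {001 002 011 012 111 112 211 212}
TSO: 8 outcomes — {001 002 011 012 111 112 211 212}
PSO: 12 outcomes — {001 002 011 012 101 102 111 112 201 202 211 212}
target 102 ∈ {PSO}

SC:no TSO:no PSO:yes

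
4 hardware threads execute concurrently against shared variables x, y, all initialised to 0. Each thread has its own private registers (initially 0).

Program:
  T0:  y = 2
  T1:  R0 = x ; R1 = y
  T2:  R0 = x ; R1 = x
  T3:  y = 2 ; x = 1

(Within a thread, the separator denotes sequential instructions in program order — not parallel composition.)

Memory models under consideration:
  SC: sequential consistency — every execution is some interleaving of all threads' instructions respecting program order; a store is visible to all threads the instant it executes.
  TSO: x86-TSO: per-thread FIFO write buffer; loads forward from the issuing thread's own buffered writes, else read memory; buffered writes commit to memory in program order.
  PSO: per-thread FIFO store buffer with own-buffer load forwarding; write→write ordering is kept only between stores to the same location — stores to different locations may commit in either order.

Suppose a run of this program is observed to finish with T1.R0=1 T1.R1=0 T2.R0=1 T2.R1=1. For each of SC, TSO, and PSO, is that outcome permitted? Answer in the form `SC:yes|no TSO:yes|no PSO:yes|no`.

outcome vector order: (T1.R0,T1.R1,T2.R0,T2.R1)
under SC → 0/0/0/0, 0/0/0/1, 0/0/1/1, 0/2/0/0, 0/2/0/1, 0/2/1/1, 1/2/0/0, 1/2/0/1, 1/2/1/1
under TSO → 0/0/0/0, 0/0/0/1, 0/0/1/1, 0/2/0/0, 0/2/0/1, 0/2/1/1, 1/2/0/0, 1/2/0/1, 1/2/1/1
under PSO → 0/0/0/0, 0/0/0/1, 0/0/1/1, 0/2/0/0, 0/2/0/1, 0/2/1/1, 1/0/0/0, 1/0/0/1, 1/0/1/1, 1/2/0/0, 1/2/0/1, 1/2/1/1
target 1/0/1/1 ∈ {PSO}

SC:no TSO:no PSO:yes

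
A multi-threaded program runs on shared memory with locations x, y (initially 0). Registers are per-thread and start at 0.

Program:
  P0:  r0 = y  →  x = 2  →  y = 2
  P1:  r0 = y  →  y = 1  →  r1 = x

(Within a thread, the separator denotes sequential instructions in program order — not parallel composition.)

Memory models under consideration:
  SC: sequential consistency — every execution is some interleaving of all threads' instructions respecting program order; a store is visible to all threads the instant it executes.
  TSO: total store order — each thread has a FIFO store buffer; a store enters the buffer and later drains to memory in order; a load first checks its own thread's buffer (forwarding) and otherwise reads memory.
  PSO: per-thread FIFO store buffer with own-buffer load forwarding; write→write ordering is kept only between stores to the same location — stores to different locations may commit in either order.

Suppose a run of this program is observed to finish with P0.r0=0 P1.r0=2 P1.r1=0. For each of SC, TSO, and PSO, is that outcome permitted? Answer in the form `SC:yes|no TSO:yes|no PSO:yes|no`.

outcome vector order: (P0.r0,P1.r0,P1.r1)
[SC] allowed = {000 002 022 100 102}
[TSO] allowed = {000 002 022 100 102}
[PSO] allowed = {000 002 020 022 100 102}
target 020 ∈ {PSO}

SC:no TSO:no PSO:yes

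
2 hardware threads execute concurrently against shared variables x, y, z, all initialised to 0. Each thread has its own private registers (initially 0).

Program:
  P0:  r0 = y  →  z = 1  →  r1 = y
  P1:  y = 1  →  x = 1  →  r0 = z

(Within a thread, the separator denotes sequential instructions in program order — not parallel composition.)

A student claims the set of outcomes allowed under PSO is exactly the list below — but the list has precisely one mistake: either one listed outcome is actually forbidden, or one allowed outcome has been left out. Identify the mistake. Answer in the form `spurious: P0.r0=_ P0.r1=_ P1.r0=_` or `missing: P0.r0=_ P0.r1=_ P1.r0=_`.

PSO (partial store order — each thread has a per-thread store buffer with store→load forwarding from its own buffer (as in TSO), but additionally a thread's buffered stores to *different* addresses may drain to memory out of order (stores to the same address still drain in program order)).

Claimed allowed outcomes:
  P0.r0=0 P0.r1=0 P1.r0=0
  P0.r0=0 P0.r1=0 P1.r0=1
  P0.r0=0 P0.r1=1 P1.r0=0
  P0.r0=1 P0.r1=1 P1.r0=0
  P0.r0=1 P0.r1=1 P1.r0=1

missing: P0.r0=0 P0.r1=1 P1.r0=1

outcome vector order: (P0.r0,P0.r1,P1.r0)
PSO: 6 outcomes — {<0 0 0>; <0 0 1>; <0 1 0>; <0 1 1>; <1 1 0>; <1 1 1>}
PSO∖claimed = {<0 1 1>}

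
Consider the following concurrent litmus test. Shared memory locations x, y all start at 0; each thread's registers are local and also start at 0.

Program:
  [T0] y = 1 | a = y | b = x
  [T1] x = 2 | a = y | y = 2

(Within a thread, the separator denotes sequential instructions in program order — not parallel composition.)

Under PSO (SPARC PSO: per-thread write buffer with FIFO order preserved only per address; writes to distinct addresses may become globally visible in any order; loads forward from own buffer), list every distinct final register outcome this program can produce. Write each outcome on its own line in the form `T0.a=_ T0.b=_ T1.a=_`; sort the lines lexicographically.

outcome vector order: (T0.a,T0.b,T1.a)
|PSO outcomes| = 8

T0.a=1 T0.b=0 T1.a=0
T0.a=1 T0.b=0 T1.a=1
T0.a=1 T0.b=2 T1.a=0
T0.a=1 T0.b=2 T1.a=1
T0.a=2 T0.b=0 T1.a=0
T0.a=2 T0.b=0 T1.a=1
T0.a=2 T0.b=2 T1.a=0
T0.a=2 T0.b=2 T1.a=1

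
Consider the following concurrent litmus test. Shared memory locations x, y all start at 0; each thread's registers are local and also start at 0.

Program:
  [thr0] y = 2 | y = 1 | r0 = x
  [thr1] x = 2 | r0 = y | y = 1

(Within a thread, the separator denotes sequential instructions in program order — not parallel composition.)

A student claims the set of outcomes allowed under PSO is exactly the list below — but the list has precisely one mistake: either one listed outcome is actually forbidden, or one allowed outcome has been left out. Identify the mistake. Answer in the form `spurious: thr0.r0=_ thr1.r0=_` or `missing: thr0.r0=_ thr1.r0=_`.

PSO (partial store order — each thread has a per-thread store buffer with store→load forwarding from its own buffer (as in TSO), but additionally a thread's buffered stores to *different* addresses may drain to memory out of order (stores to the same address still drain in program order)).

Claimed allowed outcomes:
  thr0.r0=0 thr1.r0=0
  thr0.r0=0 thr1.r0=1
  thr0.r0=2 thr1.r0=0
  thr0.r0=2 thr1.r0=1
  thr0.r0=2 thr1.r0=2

outcome vector order: (thr0.r0,thr1.r0)
PSO (6): <0 0>, <0 1>, <0 2>, <2 0>, <2 1>, <2 2>
PSO∖claimed = {<0 2>}

missing: thr0.r0=0 thr1.r0=2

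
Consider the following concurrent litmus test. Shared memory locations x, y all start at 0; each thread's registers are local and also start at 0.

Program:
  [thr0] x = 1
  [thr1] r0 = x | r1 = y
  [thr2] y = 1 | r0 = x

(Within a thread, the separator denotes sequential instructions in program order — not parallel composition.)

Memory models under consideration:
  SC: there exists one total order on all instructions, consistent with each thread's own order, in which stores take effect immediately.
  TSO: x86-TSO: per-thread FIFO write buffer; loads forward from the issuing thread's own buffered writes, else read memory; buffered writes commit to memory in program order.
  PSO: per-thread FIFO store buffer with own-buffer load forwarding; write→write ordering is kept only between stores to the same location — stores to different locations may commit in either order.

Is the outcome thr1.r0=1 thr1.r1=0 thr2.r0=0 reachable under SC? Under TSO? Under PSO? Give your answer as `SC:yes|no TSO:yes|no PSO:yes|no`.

outcome vector order: (thr1.r0,thr1.r1,thr2.r0)
[SC] allowed = {000, 001, 010, 011, 101, 110, 111}
[TSO] allowed = {000, 001, 010, 011, 100, 101, 110, 111}
[PSO] allowed = {000, 001, 010, 011, 100, 101, 110, 111}
target 100 ∈ {TSO,PSO}

SC:no TSO:yes PSO:yes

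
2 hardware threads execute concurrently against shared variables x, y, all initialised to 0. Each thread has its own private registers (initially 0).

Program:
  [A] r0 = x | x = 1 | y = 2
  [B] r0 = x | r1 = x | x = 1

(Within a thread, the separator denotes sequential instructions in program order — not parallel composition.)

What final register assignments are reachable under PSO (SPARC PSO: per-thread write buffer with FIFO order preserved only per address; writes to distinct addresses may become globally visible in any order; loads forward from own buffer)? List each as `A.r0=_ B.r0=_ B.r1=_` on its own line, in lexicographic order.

A.r0=0 B.r0=0 B.r1=0
A.r0=0 B.r0=0 B.r1=1
A.r0=0 B.r0=1 B.r1=1
A.r0=1 B.r0=0 B.r1=0

outcome vector order: (A.r0,B.r0,B.r1)
|PSO outcomes| = 4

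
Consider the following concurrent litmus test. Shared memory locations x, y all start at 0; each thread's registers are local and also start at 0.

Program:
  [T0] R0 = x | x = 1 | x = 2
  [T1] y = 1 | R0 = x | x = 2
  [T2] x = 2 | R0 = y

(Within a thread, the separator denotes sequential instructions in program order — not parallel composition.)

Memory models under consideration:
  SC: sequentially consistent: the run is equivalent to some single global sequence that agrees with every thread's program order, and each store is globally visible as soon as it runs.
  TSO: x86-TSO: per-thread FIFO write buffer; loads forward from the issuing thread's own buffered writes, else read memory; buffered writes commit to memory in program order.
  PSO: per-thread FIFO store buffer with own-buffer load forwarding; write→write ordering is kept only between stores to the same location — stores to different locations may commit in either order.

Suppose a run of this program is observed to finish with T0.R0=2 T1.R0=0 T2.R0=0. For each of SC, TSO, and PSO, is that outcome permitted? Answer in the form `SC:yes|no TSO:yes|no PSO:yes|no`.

outcome vector order: (T0.R0,T1.R0,T2.R0)
SC (10): 001 010 011 020 021 201 210 211 220 221
TSO (12): 000 001 010 011 020 021 200 201 210 211 220 221
PSO (12): 000 001 010 011 020 021 200 201 210 211 220 221
target 200 ∈ {TSO,PSO}

SC:no TSO:yes PSO:yes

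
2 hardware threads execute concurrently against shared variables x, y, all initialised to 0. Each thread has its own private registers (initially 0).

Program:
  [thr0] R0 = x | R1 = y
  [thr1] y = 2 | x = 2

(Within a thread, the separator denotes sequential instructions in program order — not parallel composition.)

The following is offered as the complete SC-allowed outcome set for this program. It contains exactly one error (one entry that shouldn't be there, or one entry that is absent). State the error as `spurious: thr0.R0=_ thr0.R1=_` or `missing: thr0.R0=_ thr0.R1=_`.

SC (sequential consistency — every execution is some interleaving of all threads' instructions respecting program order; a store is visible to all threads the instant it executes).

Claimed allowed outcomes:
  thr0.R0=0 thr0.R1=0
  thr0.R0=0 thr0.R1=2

missing: thr0.R0=2 thr0.R1=2

outcome vector order: (thr0.R0,thr0.R1)
[SC] allowed = {(0,0), (0,2), (2,2)}
SC∖claimed = {(2,2)}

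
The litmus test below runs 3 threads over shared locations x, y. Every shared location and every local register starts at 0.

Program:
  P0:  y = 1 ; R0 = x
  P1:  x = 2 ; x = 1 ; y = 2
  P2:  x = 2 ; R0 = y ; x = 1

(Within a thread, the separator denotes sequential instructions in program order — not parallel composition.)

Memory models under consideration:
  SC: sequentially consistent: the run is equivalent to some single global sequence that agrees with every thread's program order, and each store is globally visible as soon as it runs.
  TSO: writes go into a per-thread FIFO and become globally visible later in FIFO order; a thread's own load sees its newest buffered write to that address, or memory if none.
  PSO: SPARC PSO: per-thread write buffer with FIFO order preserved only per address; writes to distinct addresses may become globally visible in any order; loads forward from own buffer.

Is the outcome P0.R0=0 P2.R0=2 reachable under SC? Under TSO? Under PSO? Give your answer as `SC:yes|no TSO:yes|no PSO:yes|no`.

SC:yes TSO:yes PSO:yes

outcome vector order: (P0.R0,P2.R0)
SC (8): 0/1 0/2 1/0 1/1 1/2 2/0 2/1 2/2
TSO (9): 0/0 0/1 0/2 1/0 1/1 1/2 2/0 2/1 2/2
PSO (9): 0/0 0/1 0/2 1/0 1/1 1/2 2/0 2/1 2/2
target 0/2 ∈ {SC,TSO,PSO}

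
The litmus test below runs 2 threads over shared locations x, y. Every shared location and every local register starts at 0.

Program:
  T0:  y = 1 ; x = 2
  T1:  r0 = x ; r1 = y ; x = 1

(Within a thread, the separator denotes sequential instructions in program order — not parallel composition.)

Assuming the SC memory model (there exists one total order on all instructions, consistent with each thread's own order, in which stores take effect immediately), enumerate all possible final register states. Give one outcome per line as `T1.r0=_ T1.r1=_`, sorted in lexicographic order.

T1.r0=0 T1.r1=0
T1.r0=0 T1.r1=1
T1.r0=2 T1.r1=1

outcome vector order: (T1.r0,T1.r1)
|SC outcomes| = 3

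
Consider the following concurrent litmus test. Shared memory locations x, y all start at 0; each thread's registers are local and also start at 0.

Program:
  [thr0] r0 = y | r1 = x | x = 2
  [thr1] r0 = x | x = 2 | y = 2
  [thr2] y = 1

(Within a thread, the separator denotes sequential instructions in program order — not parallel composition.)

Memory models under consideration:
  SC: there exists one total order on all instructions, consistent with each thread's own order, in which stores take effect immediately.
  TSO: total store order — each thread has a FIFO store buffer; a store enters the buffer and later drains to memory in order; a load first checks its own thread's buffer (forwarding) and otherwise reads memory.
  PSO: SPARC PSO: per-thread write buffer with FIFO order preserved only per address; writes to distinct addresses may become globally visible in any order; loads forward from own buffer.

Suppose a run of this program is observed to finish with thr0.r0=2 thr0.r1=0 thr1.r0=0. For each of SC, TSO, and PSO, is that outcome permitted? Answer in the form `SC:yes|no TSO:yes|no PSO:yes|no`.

SC:no TSO:no PSO:yes

outcome vector order: (thr0.r0,thr0.r1,thr1.r0)
under SC → <0 0 0>; <0 0 2>; <0 2 0>; <1 0 0>; <1 0 2>; <1 2 0>; <2 2 0>
under TSO → <0 0 0>; <0 0 2>; <0 2 0>; <1 0 0>; <1 0 2>; <1 2 0>; <2 2 0>
under PSO → <0 0 0>; <0 0 2>; <0 2 0>; <1 0 0>; <1 0 2>; <1 2 0>; <2 0 0>; <2 2 0>
target <2 0 0> ∈ {PSO}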